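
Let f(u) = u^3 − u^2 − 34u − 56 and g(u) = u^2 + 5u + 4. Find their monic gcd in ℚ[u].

By polynomial division,
  u^3 − u^2 − 34u − 56 = (u − 6)(u^2 + 5u + 4) + (−8u − 32)
  u^2 + 5u + 4 = (−(1/8)u − 1/8)(−8u − 32) + (0)
Last nonzero remainder: −8u − 32. Dividing through by −8 gives the monic gcd u + 4.

u + 4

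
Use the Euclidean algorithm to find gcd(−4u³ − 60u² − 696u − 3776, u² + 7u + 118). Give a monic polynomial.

u² + 7u + 118

Apply the Euclidean algorithm:
  −4u³ − 60u² − 696u − 3776 = (−4u − 32)(u² + 7u + 118) + (0)
The last nonzero remainder u² + 7u + 118 is already monic.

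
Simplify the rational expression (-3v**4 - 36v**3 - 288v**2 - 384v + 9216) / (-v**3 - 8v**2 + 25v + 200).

Apply the Euclidean algorithm:
  -3v**4 - 36v**3 - 288v**2 - 384v + 9216 = (3v + 12)(-v**3 - 8v**2 + 25v + 200) + (-267v**2 - 1284v + 6816)
  -v**3 - 8v**2 + 25v + 200 = ((1/267)v + 284/23763)(-267v**2 - 1284v + 6816) + ((117369/7921)v + 938952/7921)
  -267v**2 - 1284v + 6816 = (-(704969/39123)v + 2249564/39123)((117369/7921)v + 938952/7921) + (0)
Last nonzero remainder: (117369/7921)v + 938952/7921. Dividing through by 117369/7921 gives the monic gcd v + 8.
Cancel v + 8 from numerator and denominator to get the reduced form.

(3v**3 + 12v**2 + 192v - 1152)/(v**2 - 25)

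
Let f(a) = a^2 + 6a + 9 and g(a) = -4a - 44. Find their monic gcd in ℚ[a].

1

Euclidean algorithm in ℚ[a]:
  a^2 + 6a + 9 = (-(1/4)a + 5/4)(-4a - 44) + (64)
  -4a - 44 = (-(1/16)a - 11/16)(64) + (0)
The last nonzero remainder is the constant 64, so the polynomials are coprime and gcd = 1.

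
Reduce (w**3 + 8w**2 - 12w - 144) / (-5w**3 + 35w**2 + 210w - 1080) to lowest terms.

(-w - 6)/(5w - 45)

By polynomial division,
  w**3 + 8w**2 - 12w - 144 = (-1/5)(-5w**3 + 35w**2 + 210w - 1080) + (15w**2 + 30w - 360)
  -5w**3 + 35w**2 + 210w - 1080 = (-(1/3)w + 3)(15w**2 + 30w - 360) + (0)
Last nonzero remainder: 15w**2 + 30w - 360. Dividing through by 15 gives the monic gcd w**2 + 2w - 24.
Cancel w**2 + 2w - 24 from numerator and denominator to get the reduced form.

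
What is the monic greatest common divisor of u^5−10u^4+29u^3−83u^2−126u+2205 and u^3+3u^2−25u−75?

u^2−2u−15

Repeated division with remainder:
  u^5−10u^4+29u^3−83u^2−126u+2205 = (u^2−13u+93)(u^3+3u^2−25u−75) + (−612u^2+1224u+9180)
  u^3+3u^2−25u−75 = (−(1/612)u−5/612)(−612u^2+1224u+9180) + (0)
Last nonzero remainder: −612u^2+1224u+9180. Dividing through by −612 gives the monic gcd u^2−2u−15.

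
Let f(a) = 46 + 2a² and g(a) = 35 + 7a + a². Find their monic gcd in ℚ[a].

1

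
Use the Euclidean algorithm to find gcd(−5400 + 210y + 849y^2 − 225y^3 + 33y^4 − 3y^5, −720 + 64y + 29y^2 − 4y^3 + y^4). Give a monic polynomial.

−180 + 61y − 8y^2 + y^3

By polynomial division,
  −3y^5 + 33y^4 − 225y^3 + 849y^2 + 210y − 5400 = (−3y + 21)(y^4 − 4y^3 + 29y^2 + 64y − 720) + (−54y^3 + 432y^2 − 3294y + 9720)
  y^4 − 4y^3 + 29y^2 + 64y − 720 = (−(1/54)y − 2/27)(−54y^3 + 432y^2 − 3294y + 9720) + (0)
Last nonzero remainder: −54y^3 + 432y^2 − 3294y + 9720. Dividing through by −54 gives the monic gcd y^3 − 8y^2 + 61y − 180.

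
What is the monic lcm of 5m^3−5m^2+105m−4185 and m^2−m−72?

Repeated division with remainder:
  5m^3−5m^2+105m−4185 = (5m)(m^2−m−72) + (465m−4185)
  m^2−m−72 = ((1/465)m+8/465)(465m−4185) + (0)
Last nonzero remainder: 465m−4185. Dividing through by 465 gives the monic gcd m−9.
Then lcm(f, g) = f·g / gcd(f, g); expanding and making the result monic gives the answer.

m^4+7m^3+13m^2−669m−6696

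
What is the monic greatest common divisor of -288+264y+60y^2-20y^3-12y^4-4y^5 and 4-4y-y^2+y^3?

2-3y+y^2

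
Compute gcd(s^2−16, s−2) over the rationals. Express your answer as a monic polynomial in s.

1

Euclidean algorithm in ℚ[s]:
  s^2−16 = (s+2)(s−2) + (−12)
  s−2 = (−(1/12)s+1/6)(−12) + (0)
The last nonzero remainder is the constant −12, so the polynomials are coprime and gcd = 1.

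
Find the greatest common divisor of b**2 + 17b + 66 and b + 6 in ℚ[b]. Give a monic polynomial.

By polynomial division,
  b**2 + 17b + 66 = (b + 11)(b + 6) + (0)
The last nonzero remainder b + 6 is already monic.

b + 6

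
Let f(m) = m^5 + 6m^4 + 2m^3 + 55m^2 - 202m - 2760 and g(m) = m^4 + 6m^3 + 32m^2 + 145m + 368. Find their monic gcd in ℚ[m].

m^2 - m + 23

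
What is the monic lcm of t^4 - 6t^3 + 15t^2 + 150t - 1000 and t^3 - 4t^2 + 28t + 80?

Euclidean algorithm in ℚ[t]:
  t^4 - 6t^3 + 15t^2 + 150t - 1000 = (t - 2)(t^3 - 4t^2 + 28t + 80) + (-21t^2 + 126t - 840)
  t^3 - 4t^2 + 28t + 80 = (-(1/21)t - 2/21)(-21t^2 + 126t - 840) + (0)
Last nonzero remainder: -21t^2 + 126t - 840. Dividing through by -21 gives the monic gcd t^2 - 6t + 40.
Then lcm(f, g) = f·g / gcd(f, g); expanding and making the result monic gives the answer.

t^5 - 4t^4 + 3t^3 + 180t^2 - 700t - 2000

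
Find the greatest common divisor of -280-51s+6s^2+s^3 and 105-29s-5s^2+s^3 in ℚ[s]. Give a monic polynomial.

Repeated division with remainder:
  s^3+6s^2-51s-280 = (s^3-5s^2-29s+105) + (11s^2-22s-385)
  s^3-5s^2-29s+105 = ((1/11)s-3/11)(11s^2-22s-385) + (0)
Last nonzero remainder: 11s^2-22s-385. Dividing through by 11 gives the monic gcd s^2-2s-35.

-35-2s+s^2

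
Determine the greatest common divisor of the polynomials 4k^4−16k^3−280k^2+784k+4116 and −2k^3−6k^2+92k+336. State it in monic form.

Euclidean algorithm in ℚ[k]:
  4k^4−16k^3−280k^2+784k+4116 = (−2k+14)(−2k^3−6k^2+92k+336) + (−12k^2+168k−588)
  −2k^3−6k^2+92k+336 = ((1/6)k+17/6)(−12k^2+168k−588) + (−286k+2002)
  −12k^2+168k−588 = ((6/143)k−42/143)(−286k+2002) + (0)
Last nonzero remainder: −286k+2002. Dividing through by −286 gives the monic gcd k−7.

k−7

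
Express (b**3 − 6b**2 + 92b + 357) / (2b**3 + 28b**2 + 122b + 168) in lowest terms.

(b**2 − 9b + 119)/(2b**2 + 22b + 56)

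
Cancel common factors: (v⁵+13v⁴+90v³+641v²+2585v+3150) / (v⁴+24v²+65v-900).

Repeated division with remainder:
  v⁵+13v⁴+90v³+641v²+2585v+3150 = (v+13)(v⁴+24v²+65v-900) + (66v³+264v²+2640v+14850)
  v⁴+24v²+65v-900 = ((1/66)v-2/33)(66v³+264v²+2640v+14850) + (0)
Last nonzero remainder: 66v³+264v²+2640v+14850. Dividing through by 66 gives the monic gcd v³+4v²+40v+225.
Cancel v³+4v²+40v+225 from numerator and denominator to get the reduced form.

(v²+9v+14)/(v-4)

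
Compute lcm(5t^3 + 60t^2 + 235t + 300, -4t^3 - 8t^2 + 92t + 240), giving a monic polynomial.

By polynomial division,
  5t^3 + 60t^2 + 235t + 300 = (-5/4)(-4t^3 - 8t^2 + 92t + 240) + (50t^2 + 350t + 600)
  -4t^3 - 8t^2 + 92t + 240 = (-(2/25)t + 2/5)(50t^2 + 350t + 600) + (0)
Last nonzero remainder: 50t^2 + 350t + 600. Dividing through by 50 gives the monic gcd t^2 + 7t + 12.
Then lcm(f, g) = f·g / gcd(f, g); expanding and making the result monic gives the answer.

t^4 + 7t^3 - 13t^2 - 175t - 300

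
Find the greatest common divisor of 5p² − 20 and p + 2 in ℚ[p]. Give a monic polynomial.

By polynomial division,
  5p² − 20 = (5p − 10)(p + 2) + (0)
The last nonzero remainder p + 2 is already monic.

p + 2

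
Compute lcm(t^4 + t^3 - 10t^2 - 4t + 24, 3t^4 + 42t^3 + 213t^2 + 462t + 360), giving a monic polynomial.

Euclidean algorithm in ℚ[t]:
  t^4 + t^3 - 10t^2 - 4t + 24 = (1/3)(3t^4 + 42t^3 + 213t^2 + 462t + 360) + (-13t^3 - 81t^2 - 158t - 96)
  3t^4 + 42t^3 + 213t^2 + 462t + 360 = (-(3/13)t - 303/169)(-13t^3 - 81t^2 - 158t - 96) + ((5292/169)t^2 + (26460/169)t + 31752/169)
  -13t^3 - 81t^2 - 158t - 96 = (-(2197/5292)t - 676/1323)((5292/169)t^2 + (26460/169)t + 31752/169) + (0)
Last nonzero remainder: (5292/169)t^2 + (26460/169)t + 31752/169. Dividing through by 5292/169 gives the monic gcd t^2 + 5t + 6.
Then lcm(f, g) = f·g / gcd(f, g); expanding and making the result monic gives the answer.

t^6 + 10t^5 + 19t^4 - 74t^3 - 212t^2 + 136t + 480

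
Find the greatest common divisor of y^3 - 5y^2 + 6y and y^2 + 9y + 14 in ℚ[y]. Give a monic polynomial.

By polynomial division,
  y^3 - 5y^2 + 6y = (y - 14)(y^2 + 9y + 14) + (118y + 196)
  y^2 + 9y + 14 = ((1/118)y + 433/6962)(118y + 196) + (6300/3481)
  118y + 196 = ((205379/3150)y + 24367/225)(6300/3481) + (0)
The last nonzero remainder is the constant 6300/3481, so the polynomials are coprime and gcd = 1.

1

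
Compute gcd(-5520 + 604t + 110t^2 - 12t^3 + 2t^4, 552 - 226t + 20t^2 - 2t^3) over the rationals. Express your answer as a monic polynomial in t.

Repeated division with remainder:
  2t^4 - 12t^3 + 110t^2 + 604t - 5520 = (-t - 4)(-2t^3 + 20t^2 - 226t + 552) + (-36t^2 + 252t - 3312)
  -2t^3 + 20t^2 - 226t + 552 = ((1/18)t - 1/6)(-36t^2 + 252t - 3312) + (0)
Last nonzero remainder: -36t^2 + 252t - 3312. Dividing through by -36 gives the monic gcd t^2 - 7t + 92.

92 - 7t + t^2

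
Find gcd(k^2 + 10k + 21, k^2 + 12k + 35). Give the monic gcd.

Repeated division with remainder:
  k^2 + 10k + 21 = (k^2 + 12k + 35) + (−2k − 14)
  k^2 + 12k + 35 = (−(1/2)k − 5/2)(−2k − 14) + (0)
Last nonzero remainder: −2k − 14. Dividing through by −2 gives the monic gcd k + 7.

k + 7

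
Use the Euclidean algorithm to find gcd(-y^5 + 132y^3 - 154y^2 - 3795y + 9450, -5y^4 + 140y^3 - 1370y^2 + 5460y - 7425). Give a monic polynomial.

y^3 - 17y^2 + 87y - 135

Repeated division with remainder:
  -y^5 + 132y^3 - 154y^2 - 3795y + 9450 = ((1/5)y + 28/5)(-5y^4 + 140y^3 - 1370y^2 + 5460y - 7425) + (-378y^3 + 6426y^2 - 32886y + 51030)
  -5y^4 + 140y^3 - 1370y^2 + 5460y - 7425 = ((5/378)y - 55/378)(-378y^3 + 6426y^2 - 32886y + 51030) + (0)
Last nonzero remainder: -378y^3 + 6426y^2 - 32886y + 51030. Dividing through by -378 gives the monic gcd y^3 - 17y^2 + 87y - 135.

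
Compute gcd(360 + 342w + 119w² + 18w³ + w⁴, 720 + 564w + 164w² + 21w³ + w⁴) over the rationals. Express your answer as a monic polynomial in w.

120 + 74w + 15w² + w³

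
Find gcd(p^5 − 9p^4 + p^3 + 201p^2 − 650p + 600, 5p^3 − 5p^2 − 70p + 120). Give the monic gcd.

p^2 − 5p + 6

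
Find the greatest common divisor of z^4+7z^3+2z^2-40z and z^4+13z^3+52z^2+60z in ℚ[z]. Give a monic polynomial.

z^2+5z

By polynomial division,
  z^4+7z^3+2z^2-40z = (z^4+13z^3+52z^2+60z) + (-6z^3-50z^2-100z)
  z^4+13z^3+52z^2+60z = (-(1/6)z-7/9)(-6z^3-50z^2-100z) + (-(32/9)z^2-(160/9)z)
  -6z^3-50z^2-100z = ((27/16)z+45/8)(-(32/9)z^2-(160/9)z) + (0)
Last nonzero remainder: -(32/9)z^2-(160/9)z. Dividing through by -32/9 gives the monic gcd z^2+5z.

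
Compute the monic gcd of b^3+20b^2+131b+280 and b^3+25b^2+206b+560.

b^2+15b+56

Euclidean algorithm in ℚ[b]:
  b^3+20b^2+131b+280 = (b^3+25b^2+206b+560) + (−5b^2−75b−280)
  b^3+25b^2+206b+560 = (−(1/5)b−2)(−5b^2−75b−280) + (0)
Last nonzero remainder: −5b^2−75b−280. Dividing through by −5 gives the monic gcd b^2+15b+56.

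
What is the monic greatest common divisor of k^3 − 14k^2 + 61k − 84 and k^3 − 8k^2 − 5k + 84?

Euclidean algorithm in ℚ[k]:
  k^3 − 14k^2 + 61k − 84 = (k^3 − 8k^2 − 5k + 84) + (−6k^2 + 66k − 168)
  k^3 − 8k^2 − 5k + 84 = (−(1/6)k − 1/2)(−6k^2 + 66k − 168) + (0)
Last nonzero remainder: −6k^2 + 66k − 168. Dividing through by −6 gives the monic gcd k^2 − 11k + 28.

k^2 − 11k + 28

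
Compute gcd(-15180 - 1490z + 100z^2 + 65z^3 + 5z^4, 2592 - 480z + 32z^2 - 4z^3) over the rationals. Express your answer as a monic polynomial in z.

-6 + z

Euclidean algorithm in ℚ[z]:
  5z^4 + 65z^3 + 100z^2 - 1490z - 15180 = (-(5/4)z - 105/4)(-4z^3 + 32z^2 - 480z + 2592) + (340z^2 - 10850z + 52860)
  -4z^3 + 32z^2 - 480z + 2592 = (-(1/85)z - 813/2890)(340z^2 - 10850z + 52860) + (-(841101/289)z + 5046606/289)
  340z^2 - 10850z + 52860 = (-(98260/841101)z + 2546090/841101)(-(841101/289)z + 5046606/289) + (0)
Last nonzero remainder: -(841101/289)z + 5046606/289. Dividing through by -841101/289 gives the monic gcd z - 6.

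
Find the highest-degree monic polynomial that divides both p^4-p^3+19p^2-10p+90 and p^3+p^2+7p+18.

p^2-p+9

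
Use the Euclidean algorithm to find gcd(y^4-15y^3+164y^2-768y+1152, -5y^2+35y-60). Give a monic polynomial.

By polynomial division,
  y^4-15y^3+164y^2-768y+1152 = (-(1/5)y^2+(8/5)y-96/5)(-5y^2+35y-60) + (0)
Last nonzero remainder: -5y^2+35y-60. Dividing through by -5 gives the monic gcd y^2-7y+12.

y^2-7y+12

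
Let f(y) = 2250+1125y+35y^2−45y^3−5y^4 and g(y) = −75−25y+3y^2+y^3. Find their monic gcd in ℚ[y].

−75−25y+3y^2+y^3

By polynomial division,
  −5y^4−45y^3+35y^2+1125y+2250 = (−5y−30)(y^3+3y^2−25y−75) + (0)
The last nonzero remainder y^3+3y^2−25y−75 is already monic.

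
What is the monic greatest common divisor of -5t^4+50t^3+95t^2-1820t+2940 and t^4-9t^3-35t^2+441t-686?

Repeated division with remainder:
  -5t^4+50t^3+95t^2-1820t+2940 = (-5)(t^4-9t^3-35t^2+441t-686) + (5t^3-80t^2+385t-490)
  t^4-9t^3-35t^2+441t-686 = ((1/5)t+7/5)(5t^3-80t^2+385t-490) + (0)
Last nonzero remainder: 5t^3-80t^2+385t-490. Dividing through by 5 gives the monic gcd t^3-16t^2+77t-98.

t^3-16t^2+77t-98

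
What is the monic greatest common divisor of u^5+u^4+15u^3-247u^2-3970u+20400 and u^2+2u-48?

u^2+2u-48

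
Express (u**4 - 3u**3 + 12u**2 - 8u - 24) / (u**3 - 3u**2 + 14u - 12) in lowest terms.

(u**2 - u - 2)/(u - 1)

Apply the Euclidean algorithm:
  u**4 - 3u**3 + 12u**2 - 8u - 24 = (u)(u**3 - 3u**2 + 14u - 12) + (-2u**2 + 4u - 24)
  u**3 - 3u**2 + 14u - 12 = (-(1/2)u + 1/2)(-2u**2 + 4u - 24) + (0)
Last nonzero remainder: -2u**2 + 4u - 24. Dividing through by -2 gives the monic gcd u**2 - 2u + 12.
Cancel u**2 - 2u + 12 from numerator and denominator to get the reduced form.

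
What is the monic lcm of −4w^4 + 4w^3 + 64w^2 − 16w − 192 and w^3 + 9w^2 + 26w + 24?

w^5 + 3w^4 − 20w^3 − 60w^2 + 64w + 192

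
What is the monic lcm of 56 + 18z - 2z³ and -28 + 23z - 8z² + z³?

-196 + 49z + 8z² - 2z³ - 4z⁴ + z⁵

Repeated division with remainder:
  -2z³ + 18z + 56 = (-2)(z³ - 8z² + 23z - 28) + (-16z² + 64z)
  z³ - 8z² + 23z - 28 = (-(1/16)z + 1/4)(-16z² + 64z) + (7z - 28)
  -16z² + 64z = (-(16/7)z)(7z - 28) + (0)
Last nonzero remainder: 7z - 28. Dividing through by 7 gives the monic gcd z - 4.
Then lcm(f, g) = f·g / gcd(f, g); expanding and making the result monic gives the answer.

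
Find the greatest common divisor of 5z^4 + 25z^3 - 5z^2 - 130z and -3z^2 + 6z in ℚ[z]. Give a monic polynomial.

By polynomial division,
  5z^4 + 25z^3 - 5z^2 - 130z = (-(5/3)z^2 - (35/3)z - 65/3)(-3z^2 + 6z) + (0)
Last nonzero remainder: -3z^2 + 6z. Dividing through by -3 gives the monic gcd z^2 - 2z.

z^2 - 2z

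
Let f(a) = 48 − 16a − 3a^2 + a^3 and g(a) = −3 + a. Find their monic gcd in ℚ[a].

Repeated division with remainder:
  a^3 − 3a^2 − 16a + 48 = (a^2 − 16)(a − 3) + (0)
The last nonzero remainder a − 3 is already monic.

−3 + a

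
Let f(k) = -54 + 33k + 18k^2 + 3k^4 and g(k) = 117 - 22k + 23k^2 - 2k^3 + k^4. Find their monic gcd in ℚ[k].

9 - k + k^2

Apply the Euclidean algorithm:
  3k^4 + 18k^2 + 33k - 54 = (3)(k^4 - 2k^3 + 23k^2 - 22k + 117) + (6k^3 - 51k^2 + 99k - 405)
  k^4 - 2k^3 + 23k^2 - 22k + 117 = ((1/6)k + 13/12)(6k^3 - 51k^2 + 99k - 405) + ((247/4)k^2 - (247/4)k + 2223/4)
  6k^3 - 51k^2 + 99k - 405 = ((24/247)k - 180/247)((247/4)k^2 - (247/4)k + 2223/4) + (0)
Last nonzero remainder: (247/4)k^2 - (247/4)k + 2223/4. Dividing through by 247/4 gives the monic gcd k^2 - k + 9.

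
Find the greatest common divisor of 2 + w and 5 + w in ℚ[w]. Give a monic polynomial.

By polynomial division,
  w + 2 = (w + 5) + (-3)
  w + 5 = (-(1/3)w - 5/3)(-3) + (0)
The last nonzero remainder is the constant -3, so the polynomials are coprime and gcd = 1.

1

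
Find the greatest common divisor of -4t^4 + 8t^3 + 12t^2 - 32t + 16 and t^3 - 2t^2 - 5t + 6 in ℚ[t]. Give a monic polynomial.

t^2 + t - 2

By polynomial division,
  -4t^4 + 8t^3 + 12t^2 - 32t + 16 = (-4t)(t^3 - 2t^2 - 5t + 6) + (-8t^2 - 8t + 16)
  t^3 - 2t^2 - 5t + 6 = (-(1/8)t + 3/8)(-8t^2 - 8t + 16) + (0)
Last nonzero remainder: -8t^2 - 8t + 16. Dividing through by -8 gives the monic gcd t^2 + t - 2.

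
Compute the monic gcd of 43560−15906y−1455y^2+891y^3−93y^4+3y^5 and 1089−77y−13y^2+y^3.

121−22y+y^2

Apply the Euclidean algorithm:
  3y^5−93y^4+891y^3−1455y^2−15906y+43560 = (3y^2−54y+420)(y^3−13y^2−77y+1089) + (−3420y^2+75240y−413820)
  y^3−13y^2−77y+1089 = (−(1/3420)y−1/380)(−3420y^2+75240y−413820) + (0)
Last nonzero remainder: −3420y^2+75240y−413820. Dividing through by −3420 gives the monic gcd y^2−22y+121.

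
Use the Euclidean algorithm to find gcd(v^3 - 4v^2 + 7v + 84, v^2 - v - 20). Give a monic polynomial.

1

Euclidean algorithm in ℚ[v]:
  v^3 - 4v^2 + 7v + 84 = (v - 3)(v^2 - v - 20) + (24v + 24)
  v^2 - v - 20 = ((1/24)v - 1/12)(24v + 24) + (-18)
  24v + 24 = (-(4/3)v - 4/3)(-18) + (0)
The last nonzero remainder is the constant -18, so the polynomials are coprime and gcd = 1.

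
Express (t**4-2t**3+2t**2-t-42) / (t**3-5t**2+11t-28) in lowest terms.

(t**2-t-6)/(t-4)

Euclidean algorithm in ℚ[t]:
  t**4-2t**3+2t**2-t-42 = (t+3)(t**3-5t**2+11t-28) + (6t**2-6t+42)
  t**3-5t**2+11t-28 = ((1/6)t-2/3)(6t**2-6t+42) + (0)
Last nonzero remainder: 6t**2-6t+42. Dividing through by 6 gives the monic gcd t**2-t+7.
Cancel t**2-t+7 from numerator and denominator to get the reduced form.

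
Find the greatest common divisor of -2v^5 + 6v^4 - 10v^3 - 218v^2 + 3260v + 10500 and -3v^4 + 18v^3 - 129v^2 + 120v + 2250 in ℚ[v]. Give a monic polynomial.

v^3 - v^2 + 38v + 150

Repeated division with remainder:
  -2v^5 + 6v^4 - 10v^3 - 218v^2 + 3260v + 10500 = ((2/3)v + 2)(-3v^4 + 18v^3 - 129v^2 + 120v + 2250) + (40v^3 - 40v^2 + 1520v + 6000)
  -3v^4 + 18v^3 - 129v^2 + 120v + 2250 = (-(3/40)v + 3/8)(40v^3 - 40v^2 + 1520v + 6000) + (0)
Last nonzero remainder: 40v^3 - 40v^2 + 1520v + 6000. Dividing through by 40 gives the monic gcd v^3 - v^2 + 38v + 150.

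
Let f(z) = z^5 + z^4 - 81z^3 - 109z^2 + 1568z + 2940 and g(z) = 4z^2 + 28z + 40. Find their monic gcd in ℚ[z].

z^2 + 7z + 10

Repeated division with remainder:
  z^5 + z^4 - 81z^3 - 109z^2 + 1568z + 2940 = ((1/4)z^3 - (3/2)z^2 - (49/4)z + 147/2)(4z^2 + 28z + 40) + (0)
Last nonzero remainder: 4z^2 + 28z + 40. Dividing through by 4 gives the monic gcd z^2 + 7z + 10.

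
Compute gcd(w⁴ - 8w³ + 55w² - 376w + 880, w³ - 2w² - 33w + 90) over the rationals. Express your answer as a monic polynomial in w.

w - 5

Euclidean algorithm in ℚ[w]:
  w⁴ - 8w³ + 55w² - 376w + 880 = (w - 6)(w³ - 2w² - 33w + 90) + (76w² - 664w + 1420)
  w³ - 2w² - 33w + 90 = ((1/76)w + 32/361)(76w² - 664w + 1420) + ((2590/361)w - 12950/361)
  76w² - 664w + 1420 = ((13718/1295)w - 51262/1295)((2590/361)w - 12950/361) + (0)
Last nonzero remainder: (2590/361)w - 12950/361. Dividing through by 2590/361 gives the monic gcd w - 5.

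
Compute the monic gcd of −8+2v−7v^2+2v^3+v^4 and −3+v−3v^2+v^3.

Apply the Euclidean algorithm:
  v^4+2v^3−7v^2+2v−8 = (v+5)(v^3−3v^2+v−3) + (7v^2+7)
  v^3−3v^2+v−3 = ((1/7)v−3/7)(7v^2+7) + (0)
Last nonzero remainder: 7v^2+7. Dividing through by 7 gives the monic gcd v^2+1.

1+v^2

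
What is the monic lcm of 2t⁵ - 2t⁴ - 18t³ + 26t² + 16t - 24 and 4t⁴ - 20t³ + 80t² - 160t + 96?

t⁷ - 3t⁶ + 5t⁵ + 19t⁴ - 126t³ + 128t² + 120t - 144

Euclidean algorithm in ℚ[t]:
  2t⁵ - 2t⁴ - 18t³ + 26t² + 16t - 24 = ((1/2)t + 2)(4t⁴ - 20t³ + 80t² - 160t + 96) + (-18t³ - 54t² + 288t - 216)
  4t⁴ - 20t³ + 80t² - 160t + 96 = (-(2/9)t + 16/9)(-18t³ - 54t² + 288t - 216) + (240t² - 720t + 480)
  -18t³ - 54t² + 288t - 216 = (-(3/40)t - 9/20)(240t² - 720t + 480) + (0)
Last nonzero remainder: 240t² - 720t + 480. Dividing through by 240 gives the monic gcd t² - 3t + 2.
Then lcm(f, g) = f·g / gcd(f, g); expanding and making the result monic gives the answer.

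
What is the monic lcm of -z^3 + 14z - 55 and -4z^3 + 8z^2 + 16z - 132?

z^4 + 3z^3 - 14z^2 + 13z + 165

Apply the Euclidean algorithm:
  -z^3 + 14z - 55 = (1/4)(-4z^3 + 8z^2 + 16z - 132) + (-2z^2 + 10z - 22)
  -4z^3 + 8z^2 + 16z - 132 = (2z + 6)(-2z^2 + 10z - 22) + (0)
Last nonzero remainder: -2z^2 + 10z - 22. Dividing through by -2 gives the monic gcd z^2 - 5z + 11.
Then lcm(f, g) = f·g / gcd(f, g); expanding and making the result monic gives the answer.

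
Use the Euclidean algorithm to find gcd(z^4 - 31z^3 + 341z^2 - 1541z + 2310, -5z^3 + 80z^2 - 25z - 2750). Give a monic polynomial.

z^2 - 21z + 110

Euclidean algorithm in ℚ[z]:
  z^4 - 31z^3 + 341z^2 - 1541z + 2310 = (-(1/5)z + 3)(-5z^3 + 80z^2 - 25z - 2750) + (96z^2 - 2016z + 10560)
  -5z^3 + 80z^2 - 25z - 2750 = (-(5/96)z - 25/96)(96z^2 - 2016z + 10560) + (0)
Last nonzero remainder: 96z^2 - 2016z + 10560. Dividing through by 96 gives the monic gcd z^2 - 21z + 110.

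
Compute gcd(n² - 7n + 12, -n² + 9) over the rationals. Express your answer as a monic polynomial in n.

Repeated division with remainder:
  n² - 7n + 12 = (-1)(-n² + 9) + (-7n + 21)
  -n² + 9 = ((1/7)n + 3/7)(-7n + 21) + (0)
Last nonzero remainder: -7n + 21. Dividing through by -7 gives the monic gcd n - 3.

n - 3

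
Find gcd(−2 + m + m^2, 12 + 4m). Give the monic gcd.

1

Repeated division with remainder:
  m^2 + m − 2 = ((1/4)m − 1/2)(4m + 12) + (4)
  4m + 12 = (m + 3)(4) + (0)
The last nonzero remainder is the constant 4, so the polynomials are coprime and gcd = 1.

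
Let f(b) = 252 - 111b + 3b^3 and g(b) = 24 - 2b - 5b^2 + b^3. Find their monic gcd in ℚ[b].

12 - 7b + b^2

Repeated division with remainder:
  3b^3 - 111b + 252 = (3)(b^3 - 5b^2 - 2b + 24) + (15b^2 - 105b + 180)
  b^3 - 5b^2 - 2b + 24 = ((1/15)b + 2/15)(15b^2 - 105b + 180) + (0)
Last nonzero remainder: 15b^2 - 105b + 180. Dividing through by 15 gives the monic gcd b^2 - 7b + 12.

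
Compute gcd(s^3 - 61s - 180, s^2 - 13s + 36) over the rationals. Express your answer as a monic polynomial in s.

s - 9

Apply the Euclidean algorithm:
  s^3 - 61s - 180 = (s + 13)(s^2 - 13s + 36) + (72s - 648)
  s^2 - 13s + 36 = ((1/72)s - 1/18)(72s - 648) + (0)
Last nonzero remainder: 72s - 648. Dividing through by 72 gives the monic gcd s - 9.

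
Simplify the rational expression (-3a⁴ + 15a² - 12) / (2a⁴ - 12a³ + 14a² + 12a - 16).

Euclidean algorithm in ℚ[a]:
  -3a⁴ + 15a² - 12 = (-3/2)(2a⁴ - 12a³ + 14a² + 12a - 16) + (-18a³ + 36a² + 18a - 36)
  2a⁴ - 12a³ + 14a² + 12a - 16 = (-(1/9)a + 4/9)(-18a³ + 36a² + 18a - 36) + (0)
Last nonzero remainder: -18a³ + 36a² + 18a - 36. Dividing through by -18 gives the monic gcd a³ - 2a² - a + 2.
Cancel a³ - 2a² - a + 2 from numerator and denominator to get the reduced form.

(-3a - 6)/(2a - 8)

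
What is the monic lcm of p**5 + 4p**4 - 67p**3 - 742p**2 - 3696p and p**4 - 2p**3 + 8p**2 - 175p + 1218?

p**7 - 5p**6 - 74p**5 - 23p**4 + 1039p**3 + 11746p**2 - 107184p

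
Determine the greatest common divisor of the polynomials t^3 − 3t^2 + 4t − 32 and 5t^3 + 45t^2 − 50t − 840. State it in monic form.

t − 4

Apply the Euclidean algorithm:
  t^3 − 3t^2 + 4t − 32 = (1/5)(5t^3 + 45t^2 − 50t − 840) + (−12t^2 + 14t + 136)
  5t^3 + 45t^2 − 50t − 840 = (−(5/12)t − 305/72)(−12t^2 + 14t + 136) + ((2375/36)t − 2375/9)
  −12t^2 + 14t + 136 = (−(432/2375)t − 1224/2375)((2375/36)t − 2375/9) + (0)
Last nonzero remainder: (2375/36)t − 2375/9. Dividing through by 2375/36 gives the monic gcd t − 4.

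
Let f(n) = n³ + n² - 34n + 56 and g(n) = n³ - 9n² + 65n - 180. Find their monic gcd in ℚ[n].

n - 4

Apply the Euclidean algorithm:
  n³ + n² - 34n + 56 = (n³ - 9n² + 65n - 180) + (10n² - 99n + 236)
  n³ - 9n² + 65n - 180 = ((1/10)n + 9/100)(10n² - 99n + 236) + ((5031/100)n - 5031/25)
  10n² - 99n + 236 = ((1000/5031)n - 5900/5031)((5031/100)n - 5031/25) + (0)
Last nonzero remainder: (5031/100)n - 5031/25. Dividing through by 5031/100 gives the monic gcd n - 4.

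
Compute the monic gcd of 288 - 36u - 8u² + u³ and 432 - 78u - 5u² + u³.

By polynomial division,
  u³ - 8u² - 36u + 288 = (u³ - 5u² - 78u + 432) + (-3u² + 42u - 144)
  u³ - 5u² - 78u + 432 = (-(1/3)u - 3)(-3u² + 42u - 144) + (0)
Last nonzero remainder: -3u² + 42u - 144. Dividing through by -3 gives the monic gcd u² - 14u + 48.

48 - 14u + u²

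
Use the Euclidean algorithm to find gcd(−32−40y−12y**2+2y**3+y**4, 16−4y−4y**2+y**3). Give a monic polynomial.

−8−2y+y**2

Apply the Euclidean algorithm:
  y**4+2y**3−12y**2−40y−32 = (y+6)(y**3−4y**2−4y+16) + (16y**2−32y−128)
  y**3−4y**2−4y+16 = ((1/16)y−1/8)(16y**2−32y−128) + (0)
Last nonzero remainder: 16y**2−32y−128. Dividing through by 16 gives the monic gcd y**2−2y−8.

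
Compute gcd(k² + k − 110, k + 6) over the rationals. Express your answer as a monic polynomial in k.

Apply the Euclidean algorithm:
  k² + k − 110 = (k − 5)(k + 6) + (−80)
  k + 6 = (−(1/80)k − 3/40)(−80) + (0)
The last nonzero remainder is the constant −80, so the polynomials are coprime and gcd = 1.

1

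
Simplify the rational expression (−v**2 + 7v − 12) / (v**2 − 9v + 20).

Repeated division with remainder:
  −v**2 + 7v − 12 = (−1)(v**2 − 9v + 20) + (−2v + 8)
  v**2 − 9v + 20 = (−(1/2)v + 5/2)(−2v + 8) + (0)
Last nonzero remainder: −2v + 8. Dividing through by −2 gives the monic gcd v − 4.
Cancel v − 4 from numerator and denominator to get the reduced form.

(−v + 3)/(v − 5)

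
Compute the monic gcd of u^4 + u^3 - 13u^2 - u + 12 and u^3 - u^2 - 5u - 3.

u^2 - 2u - 3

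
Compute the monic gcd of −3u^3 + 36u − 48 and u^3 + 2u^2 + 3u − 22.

u − 2

Apply the Euclidean algorithm:
  −3u^3 + 36u − 48 = (−3)(u^3 + 2u^2 + 3u − 22) + (6u^2 + 45u − 114)
  u^3 + 2u^2 + 3u − 22 = ((1/6)u − 11/12)(6u^2 + 45u − 114) + ((253/4)u − 253/2)
  6u^2 + 45u − 114 = ((24/253)u + 228/253)((253/4)u − 253/2) + (0)
Last nonzero remainder: (253/4)u − 253/2. Dividing through by 253/4 gives the monic gcd u − 2.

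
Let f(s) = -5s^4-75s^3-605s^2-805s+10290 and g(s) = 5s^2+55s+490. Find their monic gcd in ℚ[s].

s^2+11s+98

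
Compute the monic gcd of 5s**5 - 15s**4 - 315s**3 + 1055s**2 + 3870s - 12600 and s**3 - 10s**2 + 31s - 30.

s**2 - 8s + 15

By polynomial division,
  5s**5 - 15s**4 - 315s**3 + 1055s**2 + 3870s - 12600 = (5s**2 + 35s - 120)(s**3 - 10s**2 + 31s - 30) + (-1080s**2 + 8640s - 16200)
  s**3 - 10s**2 + 31s - 30 = (-(1/1080)s + 1/540)(-1080s**2 + 8640s - 16200) + (0)
Last nonzero remainder: -1080s**2 + 8640s - 16200. Dividing through by -1080 gives the monic gcd s**2 - 8s + 15.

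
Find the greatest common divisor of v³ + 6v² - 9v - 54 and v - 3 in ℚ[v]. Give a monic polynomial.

v - 3

Apply the Euclidean algorithm:
  v³ + 6v² - 9v - 54 = (v² + 9v + 18)(v - 3) + (0)
The last nonzero remainder v - 3 is already monic.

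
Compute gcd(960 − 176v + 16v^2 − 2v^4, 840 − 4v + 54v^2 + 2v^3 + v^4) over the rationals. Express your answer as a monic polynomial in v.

20 − 2v + v^2

Repeated division with remainder:
  −2v^4 + 16v^2 − 176v + 960 = (−2)(v^4 + 2v^3 + 54v^2 − 4v + 840) + (4v^3 + 124v^2 − 184v + 2640)
  v^4 + 2v^3 + 54v^2 − 4v + 840 = ((1/4)v − 29/4)(4v^3 + 124v^2 − 184v + 2640) + (999v^2 − 1998v + 19980)
  4v^3 + 124v^2 − 184v + 2640 = ((4/999)v + 44/333)(999v^2 − 1998v + 19980) + (0)
Last nonzero remainder: 999v^2 − 1998v + 19980. Dividing through by 999 gives the monic gcd v^2 − 2v + 20.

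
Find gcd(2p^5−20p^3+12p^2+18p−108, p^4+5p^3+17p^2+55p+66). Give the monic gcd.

Repeated division with remainder:
  2p^5−20p^3+12p^2+18p−108 = (2p−10)(p^4+5p^3+17p^2+55p+66) + (−4p^3+72p^2+436p+552)
  p^4+5p^3+17p^2+55p+66 = (−(1/4)p−23/4)(−4p^3+72p^2+436p+552) + (540p^2+2700p+3240)
  −4p^3+72p^2+436p+552 = (−(1/135)p+23/135)(540p^2+2700p+3240) + (0)
Last nonzero remainder: 540p^2+2700p+3240. Dividing through by 540 gives the monic gcd p^2+5p+6.

p^2+5p+6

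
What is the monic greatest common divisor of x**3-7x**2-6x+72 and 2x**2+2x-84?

Apply the Euclidean algorithm:
  x**3-7x**2-6x+72 = ((1/2)x-4)(2x**2+2x-84) + (44x-264)
  2x**2+2x-84 = ((1/22)x+7/22)(44x-264) + (0)
Last nonzero remainder: 44x-264. Dividing through by 44 gives the monic gcd x-6.

x-6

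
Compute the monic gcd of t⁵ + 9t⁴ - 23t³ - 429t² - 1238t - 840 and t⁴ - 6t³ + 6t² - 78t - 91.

t² - 6t - 7

Apply the Euclidean algorithm:
  t⁵ + 9t⁴ - 23t³ - 429t² - 1238t - 840 = (t + 15)(t⁴ - 6t³ + 6t² - 78t - 91) + (61t³ - 441t² + 23t + 525)
  t⁴ - 6t³ + 6t² - 78t - 91 = ((1/61)t + 75/3721)(61t³ - 441t² + 23t + 525) + ((53998/3721)t² - (323988/3721)t - 377986/3721)
  61t³ - 441t² + 23t + 525 = ((226981/53998)t - 279075/53998)((53998/3721)t² - (323988/3721)t - 377986/3721) + (0)
Last nonzero remainder: (53998/3721)t² - (323988/3721)t - 377986/3721. Dividing through by 53998/3721 gives the monic gcd t² - 6t - 7.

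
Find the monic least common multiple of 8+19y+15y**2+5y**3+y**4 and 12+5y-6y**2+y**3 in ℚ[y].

Euclidean algorithm in ℚ[y]:
  y**4+5y**3+15y**2+19y+8 = (y+11)(y**3-6y**2+5y+12) + (76y**2-48y-124)
  y**3-6y**2+5y+12 = ((1/76)y-51/722)(76y**2-48y-124) + ((1170/361)y+1170/361)
  76y**2-48y-124 = ((13718/585)y-22382/585)((1170/361)y+1170/361) + (0)
Last nonzero remainder: (1170/361)y+1170/361. Dividing through by 1170/361 gives the monic gcd y+1.
Then lcm(f, g) = f·g / gcd(f, g); expanding and making the result monic gives the answer.

96+172y+55y**2-26y**3-8y**4-2y**5+y**6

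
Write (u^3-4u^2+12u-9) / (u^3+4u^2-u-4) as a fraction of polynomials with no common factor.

Apply the Euclidean algorithm:
  u^3-4u^2+12u-9 = (u^3+4u^2-u-4) + (-8u^2+13u-5)
  u^3+4u^2-u-4 = (-(1/8)u-45/64)(-8u^2+13u-5) + ((481/64)u-481/64)
  -8u^2+13u-5 = (-(512/481)u+320/481)((481/64)u-481/64) + (0)
Last nonzero remainder: (481/64)u-481/64. Dividing through by 481/64 gives the monic gcd u-1.
Cancel u-1 from numerator and denominator to get the reduced form.

(u^2-3u+9)/(u^2+5u+4)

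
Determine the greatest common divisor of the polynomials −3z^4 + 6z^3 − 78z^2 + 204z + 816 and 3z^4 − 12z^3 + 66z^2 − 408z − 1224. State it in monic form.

z^3 + 2z^2 + 34z + 68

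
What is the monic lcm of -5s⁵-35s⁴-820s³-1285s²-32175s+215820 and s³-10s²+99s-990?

Euclidean algorithm in ℚ[s]:
  -5s⁵-35s⁴-820s³-1285s²-32175s+215820 = (-5s²-85s-1175)(s³-10s²+99s-990) + (-9570s²-947430)
  s³-10s²+99s-990 = (-(1/9570)s+1/957)(-9570s²-947430) + (0)
Last nonzero remainder: -9570s²-947430. Dividing through by -9570 gives the monic gcd s²+99.
Then lcm(f, g) = f·g / gcd(f, g); expanding and making the result monic gives the answer.

s⁶-3s⁵+94s⁴-1383s³+3865s²-107514s+431640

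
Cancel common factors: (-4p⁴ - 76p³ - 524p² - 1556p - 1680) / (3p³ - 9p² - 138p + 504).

(-4p³ - 48p² - 188p - 240)/(3p² - 30p + 72)

Repeated division with remainder:
  -4p⁴ - 76p³ - 524p² - 1556p - 1680 = (-(4/3)p - 88/3)(3p³ - 9p² - 138p + 504) + (-972p² - 4932p + 13104)
  3p³ - 9p² - 138p + 504 = (-(1/324)p + 109/4374)(-972p² - 4932p + 13104) + ((6160/243)p + 43120/243)
  -972p² - 4932p + 13104 = (-(59049/1540)p + 28431/385)((6160/243)p + 43120/243) + (0)
Last nonzero remainder: (6160/243)p + 43120/243. Dividing through by 6160/243 gives the monic gcd p + 7.
Cancel p + 7 from numerator and denominator to get the reduced form.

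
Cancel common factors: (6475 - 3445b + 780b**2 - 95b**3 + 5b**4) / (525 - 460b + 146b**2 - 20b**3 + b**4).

(185 - 35b + 5b**2)/(15 - 8b + b**2)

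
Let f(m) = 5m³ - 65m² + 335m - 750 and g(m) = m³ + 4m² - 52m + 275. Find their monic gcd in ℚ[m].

Euclidean algorithm in ℚ[m]:
  5m³ - 65m² + 335m - 750 = (5)(m³ + 4m² - 52m + 275) + (-85m² + 595m - 2125)
  m³ + 4m² - 52m + 275 = (-(1/85)m - 11/85)(-85m² + 595m - 2125) + (0)
Last nonzero remainder: -85m² + 595m - 2125. Dividing through by -85 gives the monic gcd m² - 7m + 25.

m² - 7m + 25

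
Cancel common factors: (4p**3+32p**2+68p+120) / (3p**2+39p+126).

(4p**2+8p+20)/(3p+21)

Repeated division with remainder:
  4p**3+32p**2+68p+120 = ((4/3)p-20/3)(3p**2+39p+126) + (160p+960)
  3p**2+39p+126 = ((3/160)p+21/160)(160p+960) + (0)
Last nonzero remainder: 160p+960. Dividing through by 160 gives the monic gcd p+6.
Cancel p+6 from numerator and denominator to get the reduced form.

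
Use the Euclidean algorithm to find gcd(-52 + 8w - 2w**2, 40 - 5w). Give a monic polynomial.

1

Repeated division with remainder:
  -2w**2 + 8w - 52 = ((2/5)w + 8/5)(-5w + 40) + (-116)
  -5w + 40 = ((5/116)w - 10/29)(-116) + (0)
The last nonzero remainder is the constant -116, so the polynomials are coprime and gcd = 1.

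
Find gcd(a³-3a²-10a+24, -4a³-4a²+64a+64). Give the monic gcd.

Repeated division with remainder:
  a³-3a²-10a+24 = (-1/4)(-4a³-4a²+64a+64) + (-4a²+6a+40)
  -4a³-4a²+64a+64 = (a+5/2)(-4a²+6a+40) + (9a-36)
  -4a²+6a+40 = (-(4/9)a-10/9)(9a-36) + (0)
Last nonzero remainder: 9a-36. Dividing through by 9 gives the monic gcd a-4.

a-4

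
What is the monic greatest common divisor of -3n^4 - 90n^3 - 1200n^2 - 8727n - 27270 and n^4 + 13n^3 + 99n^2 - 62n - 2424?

n^2 + 11n + 101

Euclidean algorithm in ℚ[n]:
  -3n^4 - 90n^3 - 1200n^2 - 8727n - 27270 = (-3)(n^4 + 13n^3 + 99n^2 - 62n - 2424) + (-51n^3 - 903n^2 - 8913n - 34542)
  n^4 + 13n^3 + 99n^2 - 62n - 2424 = (-(1/51)n + 80/867)(-51n^3 - 903n^2 - 8913n - 34542) + ((2184/289)n^2 + (24024/289)n + 220584/289)
  -51n^3 - 903n^2 - 8913n - 34542 = (-(4913/728)n - 16473/364)((2184/289)n^2 + (24024/289)n + 220584/289) + (0)
Last nonzero remainder: (2184/289)n^2 + (24024/289)n + 220584/289. Dividing through by 2184/289 gives the monic gcd n^2 + 11n + 101.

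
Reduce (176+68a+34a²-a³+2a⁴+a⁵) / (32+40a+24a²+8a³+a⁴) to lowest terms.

(11-4a+a²)/(2+a)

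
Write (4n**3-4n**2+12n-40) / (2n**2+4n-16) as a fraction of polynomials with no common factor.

Repeated division with remainder:
  4n**3-4n**2+12n-40 = (2n-6)(2n**2+4n-16) + (68n-136)
  2n**2+4n-16 = ((1/34)n+2/17)(68n-136) + (0)
Last nonzero remainder: 68n-136. Dividing through by 68 gives the monic gcd n-2.
Cancel n-2 from numerator and denominator to get the reduced form.

(2n**2+2n+10)/(n+4)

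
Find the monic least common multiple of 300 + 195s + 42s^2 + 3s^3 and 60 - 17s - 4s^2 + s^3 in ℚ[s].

Apply the Euclidean algorithm:
  3s^3 + 42s^2 + 195s + 300 = (3)(s^3 - 4s^2 - 17s + 60) + (54s^2 + 246s + 120)
  s^3 - 4s^2 - 17s + 60 = ((1/54)s - 77/486)(54s^2 + 246s + 120) + ((1600/81)s + 6400/81)
  54s^2 + 246s + 120 = ((2187/800)s + 243/160)((1600/81)s + 6400/81) + (0)
Last nonzero remainder: (1600/81)s + 6400/81. Dividing through by 1600/81 gives the monic gcd s + 4.
Then lcm(f, g) = f·g / gcd(f, g); expanding and making the result monic gives the answer.

1500 + 175s - 210s^2 - 32s^3 + 6s^4 + s^5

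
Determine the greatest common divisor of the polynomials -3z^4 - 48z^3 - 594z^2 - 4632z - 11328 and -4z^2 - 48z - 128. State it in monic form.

Repeated division with remainder:
  -3z^4 - 48z^3 - 594z^2 - 4632z - 11328 = ((3/4)z^2 + 3z + 177/2)(-4z^2 - 48z - 128) + (0)
Last nonzero remainder: -4z^2 - 48z - 128. Dividing through by -4 gives the monic gcd z^2 + 12z + 32.

z^2 + 12z + 32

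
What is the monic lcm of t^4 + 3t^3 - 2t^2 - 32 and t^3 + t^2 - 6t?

Apply the Euclidean algorithm:
  t^4 + 3t^3 - 2t^2 - 32 = (t + 2)(t^3 + t^2 - 6t) + (2t^2 + 12t - 32)
  t^3 + t^2 - 6t = ((1/2)t - 5/2)(2t^2 + 12t - 32) + (40t - 80)
  2t^2 + 12t - 32 = ((1/20)t + 2/5)(40t - 80) + (0)
Last nonzero remainder: 40t - 80. Dividing through by 40 gives the monic gcd t - 2.
Then lcm(f, g) = f·g / gcd(f, g); expanding and making the result monic gives the answer.

t^6 + 6t^5 + 7t^4 - 6t^3 - 32t^2 - 96t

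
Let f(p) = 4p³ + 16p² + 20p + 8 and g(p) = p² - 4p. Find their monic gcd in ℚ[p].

1

Apply the Euclidean algorithm:
  4p³ + 16p² + 20p + 8 = (4p + 32)(p² - 4p) + (148p + 8)
  p² - 4p = ((1/148)p - 75/2738)(148p + 8) + (300/1369)
  148p + 8 = ((50653/75)p + 2738/75)(300/1369) + (0)
The last nonzero remainder is the constant 300/1369, so the polynomials are coprime and gcd = 1.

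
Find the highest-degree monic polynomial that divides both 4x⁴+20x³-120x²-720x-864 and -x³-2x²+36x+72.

x³+2x²-36x-72

By polynomial division,
  4x⁴+20x³-120x²-720x-864 = (-4x-12)(-x³-2x²+36x+72) + (0)
Last nonzero remainder: -x³-2x²+36x+72. Dividing through by -1 gives the monic gcd x³+2x²-36x-72.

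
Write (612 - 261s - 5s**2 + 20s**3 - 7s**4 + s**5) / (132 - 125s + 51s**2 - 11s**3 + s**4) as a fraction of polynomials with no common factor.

(51 + 8s + s**3)/(11 - 4s + s**2)

Apply the Euclidean algorithm:
  s**5 - 7s**4 + 20s**3 - 5s**2 - 261s + 612 = (s + 4)(s**4 - 11s**3 + 51s**2 - 125s + 132) + (13s**3 - 84s**2 + 107s + 84)
  s**4 - 11s**3 + 51s**2 - 125s + 132 = ((1/13)s - 59/169)(13s**3 - 84s**2 + 107s + 84) + ((2272/169)s**2 - (15904/169)s + 27264/169)
  13s**3 - 84s**2 + 107s + 84 = ((2197/2272)s + 1183/2272)((2272/169)s**2 - (15904/169)s + 27264/169) + (0)
Last nonzero remainder: (2272/169)s**2 - (15904/169)s + 27264/169. Dividing through by 2272/169 gives the monic gcd s**2 - 7s + 12.
Cancel s**2 - 7s + 12 from numerator and denominator to get the reduced form.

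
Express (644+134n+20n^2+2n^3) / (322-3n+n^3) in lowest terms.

Apply the Euclidean algorithm:
  2n^3+20n^2+134n+644 = (2)(n^3-3n+322) + (20n^2+140n)
  n^3-3n+322 = ((1/20)n-7/20)(20n^2+140n) + (46n+322)
  20n^2+140n = ((10/23)n)(46n+322) + (0)
Last nonzero remainder: 46n+322. Dividing through by 46 gives the monic gcd n+7.
Cancel n+7 from numerator and denominator to get the reduced form.

(92+6n+2n^2)/(46-7n+n^2)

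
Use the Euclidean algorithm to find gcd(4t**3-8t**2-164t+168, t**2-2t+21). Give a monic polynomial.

1

By polynomial division,
  4t**3-8t**2-164t+168 = (4t)(t**2-2t+21) + (-248t+168)
  t**2-2t+21 = (-(1/248)t+41/7688)(-248t+168) + (19320/961)
  -248t+168 = (-(29791/2415)t+961/115)(19320/961) + (0)
The last nonzero remainder is the constant 19320/961, so the polynomials are coprime and gcd = 1.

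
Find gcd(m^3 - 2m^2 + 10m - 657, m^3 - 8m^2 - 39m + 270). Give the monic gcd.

m - 9

Apply the Euclidean algorithm:
  m^3 - 2m^2 + 10m - 657 = (m^3 - 8m^2 - 39m + 270) + (6m^2 + 49m - 927)
  m^3 - 8m^2 - 39m + 270 = ((1/6)m - 97/36)(6m^2 + 49m - 927) + ((8911/36)m - 8911/4)
  6m^2 + 49m - 927 = ((216/8911)m + 3708/8911)((8911/36)m - 8911/4) + (0)
Last nonzero remainder: (8911/36)m - 8911/4. Dividing through by 8911/36 gives the monic gcd m - 9.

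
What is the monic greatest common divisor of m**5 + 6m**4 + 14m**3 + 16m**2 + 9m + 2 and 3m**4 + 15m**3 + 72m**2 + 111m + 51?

m**2 + 2m + 1

Euclidean algorithm in ℚ[m]:
  m**5 + 6m**4 + 14m**3 + 16m**2 + 9m + 2 = ((1/3)m + 1/3)(3m**4 + 15m**3 + 72m**2 + 111m + 51) + (-15m**3 - 45m**2 - 45m - 15)
  3m**4 + 15m**3 + 72m**2 + 111m + 51 = (-(1/5)m - 2/5)(-15m**3 - 45m**2 - 45m - 15) + (45m**2 + 90m + 45)
  -15m**3 - 45m**2 - 45m - 15 = (-(1/3)m - 1/3)(45m**2 + 90m + 45) + (0)
Last nonzero remainder: 45m**2 + 90m + 45. Dividing through by 45 gives the monic gcd m**2 + 2m + 1.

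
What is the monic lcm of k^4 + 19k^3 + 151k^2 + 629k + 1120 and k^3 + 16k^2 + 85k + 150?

k^6 + 30k^5 + 390k^4 + 2860k^3 + 12569k^2 + 31190k + 33600

Euclidean algorithm in ℚ[k]:
  k^4 + 19k^3 + 151k^2 + 629k + 1120 = (k + 3)(k^3 + 16k^2 + 85k + 150) + (18k^2 + 224k + 670)
  k^3 + 16k^2 + 85k + 150 = ((1/18)k + 16/81)(18k^2 + 224k + 670) + ((286/81)k + 1430/81)
  18k^2 + 224k + 670 = ((729/143)k + 5427/143)((286/81)k + 1430/81) + (0)
Last nonzero remainder: (286/81)k + 1430/81. Dividing through by 286/81 gives the monic gcd k + 5.
Then lcm(f, g) = f·g / gcd(f, g); expanding and making the result monic gives the answer.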